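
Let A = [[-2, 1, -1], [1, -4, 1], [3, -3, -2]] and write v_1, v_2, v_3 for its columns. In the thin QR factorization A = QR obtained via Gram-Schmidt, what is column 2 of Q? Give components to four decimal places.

q_1 = v_1/‖v_1‖ = (-2, 1, 3)/3.7417 = (-0.5345, 0.2673, 0.8018).
r_{12} = q_1·v_2 = -4.0089.
u_2 = v_2 + 4.0089·q_1 = (-1.1429, -2.9286, 0.2143).
‖u_2‖ = 3.1510, so q_2 = (-0.3627, -0.9294, 0.0680).

q_2 = (-0.3627, -0.9294, 0.0680)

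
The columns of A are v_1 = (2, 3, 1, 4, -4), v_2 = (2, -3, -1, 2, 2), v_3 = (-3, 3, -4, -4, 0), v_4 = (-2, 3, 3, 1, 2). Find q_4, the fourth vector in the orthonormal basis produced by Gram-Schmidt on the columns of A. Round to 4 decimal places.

q_4 = (-0.2683, 0.5011, 0.1670, 0.4100, 0.6935)

q_1 = v_1/‖v_1‖ = (2, 3, 1, 4, -4)/6.7823 = (0.2949, 0.4423, 0.1474, 0.5898, -0.5898).
r_{12} = q_1·v_2 = -0.8847.
u_2 = v_2 + 0.8847·q_1 = (2.2609, -2.6087, -0.8696, 2.5217, 1.4783).
‖u_2‖ = 4.6062, so q_2 = (0.4908, -0.5663, -0.1888, 0.5475, 0.3209).
r_{13} = q_1·v_3 = -2.5065; r_{23} = q_2·v_3 = -4.6062.
u_3 = v_3 + 2.5065·q_1 + 4.6062·q_2 = (0.0000, 1.5000, -4.5000, 0.0000, 0.0000).
‖u_3‖ = 4.7434, so q_3 = (0.0000, 0.3162, -0.9487, 0.0000, 0.0000).
r_{14} = q_1·v_4 = 0.5898; r_{24} = q_2·v_4 = -2.0577; r_{34} = q_3·v_4 = -1.8974.
u_4 = v_4 − 0.5898·q_1 + 2.0577·q_2 + 1.8974·q_3 = (-1.1639, 2.1738, 0.7246, 1.7787, 3.0082).
‖u_4‖ = 4.3380, so q_4 = (-0.2683, 0.5011, 0.1670, 0.4100, 0.6935).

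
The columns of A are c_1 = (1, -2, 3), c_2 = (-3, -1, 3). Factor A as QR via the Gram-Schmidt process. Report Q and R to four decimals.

Q = [[0.2673, -0.9402], [-0.5345, 0.0376], [0.8018, 0.3385]], R = [[3.7417, 2.1381], [0.0000, 3.7985]]

q_1 = c_1/‖c_1‖ = (1, -2, 3)/3.7417 = (0.2673, -0.5345, 0.8018).
r_{12} = q_1·c_2 = 2.1381.
u_2 = c_2 − 2.1381·q_1 = (-3.5714, 0.1429, 1.2857).
‖u_2‖ = 3.7985, so q_2 = (-0.9402, 0.0376, 0.3385).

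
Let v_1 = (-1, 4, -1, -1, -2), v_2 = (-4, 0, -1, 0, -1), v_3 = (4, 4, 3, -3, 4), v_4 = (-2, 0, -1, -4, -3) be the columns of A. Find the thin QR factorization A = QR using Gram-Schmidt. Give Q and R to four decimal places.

e_1 = v_1/‖v_1‖ = (-1, 4, -1, -1, -2)/4.7958 = (-0.2085, 0.8341, -0.2085, -0.2085, -0.4170).
r_{12} = e_1·v_2 = 1.4596.
u_2 = v_2 − 1.4596·e_1 = (-3.6957, -1.2174, -0.6957, 0.3043, -0.3913).
‖u_2‖ = 3.9837, so e_2 = (-0.9277, -0.3056, -0.1746, 0.0764, -0.0982).
r_{13} = e_1·v_3 = 0.8341; r_{23} = e_2·v_3 = -6.0792.
u_3 = v_3 − 0.8341·e_1 + 6.0792·e_2 = (-1.4658, 1.4466, 2.1123, -2.3616, 3.7507).
‖u_3‖ = 5.3243, so e_3 = (-0.2753, 0.2717, 0.3967, -0.4436, 0.7044).
r_{14} = e_1·v_4 = 2.7107; r_{24} = e_2·v_4 = 2.0191; r_{34} = e_3·v_4 = -0.1852.
u_4 = v_4 − 2.7107·e_1 − 2.0191·e_2 + 0.1852·e_3 = (0.3874, -1.5935, -0.0087, -3.6712, -1.5407).
‖u_4‖ = 4.3059, so e_4 = (0.0900, -0.3701, -0.0020, -0.8526, -0.3578).

Q = [[-0.2085, -0.9277, -0.2753, 0.0900], [0.8341, -0.3056, 0.2717, -0.3701], [-0.2085, -0.1746, 0.3967, -0.0020], [-0.2085, 0.0764, -0.4436, -0.8526], [-0.4170, -0.0982, 0.7044, -0.3578]], R = [[4.7958, 1.4596, 0.8341, 2.7107], [0.0000, 3.9837, -6.0792, 2.0191], [0.0000, 0.0000, 5.3243, -0.1852], [0.0000, 0.0000, 0.0000, 4.3059]]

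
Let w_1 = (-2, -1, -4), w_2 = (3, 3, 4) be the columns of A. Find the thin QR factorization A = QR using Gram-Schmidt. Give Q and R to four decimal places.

w_1 = (-2, -1, -4); ‖w_1‖ = 4.5826, so e_1 = (-0.4364, -0.2182, -0.8729).
e_1·w_2 = (-0.4364)·3 + (-0.2182)·3 + (-0.8729)·4 = -5.4554.
u_2 = w_2 + 5.4554·e_1 = (0.6190, 1.8095, -0.7619).
‖u_2‖ = 2.0587, so e_2 = (0.3007, 0.8790, -0.3701).

Q = [[-0.4364, 0.3007], [-0.2182, 0.8790], [-0.8729, -0.3701]], R = [[4.5826, -5.4554], [0.0000, 2.0587]]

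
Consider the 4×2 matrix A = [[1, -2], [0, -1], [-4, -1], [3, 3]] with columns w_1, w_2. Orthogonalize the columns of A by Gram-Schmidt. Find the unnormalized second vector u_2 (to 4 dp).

u_2 = (-2.4231, -1.0000, 0.6923, 1.7308)

q_1 = w_1/‖w_1‖ = (1, 0, -4, 3)/5.0990 = (0.1961, 0.0000, -0.7845, 0.5883).
r_{12} = q_1·w_2 = 2.1573.
u_2 = w_2 − 2.1573·q_1 = (-2.4231, -1.0000, 0.6923, 1.7308).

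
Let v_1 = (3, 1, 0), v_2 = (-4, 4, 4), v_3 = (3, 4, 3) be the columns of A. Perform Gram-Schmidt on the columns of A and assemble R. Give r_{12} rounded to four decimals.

r_{12} = -2.5298

v_1 = (3, 1, 0); ‖v_1‖ = 3.1623, so e_1 = (0.9487, 0.3162, 0.0000).
r_{12} = e_1·v_2 = -2.5298.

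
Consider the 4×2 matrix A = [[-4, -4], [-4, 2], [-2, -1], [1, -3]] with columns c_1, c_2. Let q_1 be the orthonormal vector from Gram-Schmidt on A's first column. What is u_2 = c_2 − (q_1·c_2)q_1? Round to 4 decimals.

c_1 = (-4, -4, -2, 1); ‖c_1‖ = 6.0828, so q_1 = (-0.6576, -0.6576, -0.3288, 0.1644).
q_1·c_2 = (-0.6576)·(-4) + (-0.6576)·2 + (-0.3288)·(-1) + 0.1644·(-3) = 1.1508.
u_2 = c_2 − 1.1508·q_1 = (-3.2432, 2.7568, -0.6216, -3.1892).

u_2 = (-3.2432, 2.7568, -0.6216, -3.1892)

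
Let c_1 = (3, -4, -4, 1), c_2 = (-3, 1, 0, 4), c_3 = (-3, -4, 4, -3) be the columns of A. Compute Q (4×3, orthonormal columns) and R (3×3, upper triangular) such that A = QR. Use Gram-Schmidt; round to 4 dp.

Q = [[0.4629, -0.4804, -0.4710], [-0.6172, 0.0291, -0.7777], [-0.6172, -0.1747, 0.3848], [0.1543, 0.8590, -0.1588]], R = [[6.4807, -1.3887, -1.8516], [0.0000, 4.9063, -1.9509], [0.0000, 0.0000, 6.5395]]

c_1 = (3, -4, -4, 1); ‖c_1‖ = 6.4807, so e_1 = (0.4629, -0.6172, -0.6172, 0.1543).
e_1·c_2 = 0.4629·(-3) + (-0.6172)·1 + (-0.6172)·0 + 0.1543·4 = -1.3887.
u_2 = c_2 + 1.3887·e_1 = (-2.3571, 0.1429, -0.8571, 4.2143).
‖u_2‖ = 4.9063, so e_2 = (-0.4804, 0.0291, -0.1747, 0.8590).
e_1·c_3 = 0.4629·(-3) + (-0.6172)·(-4) + (-0.6172)·4 + 0.1543·(-3) = -1.8516; e_2·c_3 = (-0.4804)·(-3) + 0.0291·(-4) + (-0.1747)·4 + 0.8590·(-3) = -1.9509.
u_3 = c_3 + 1.8516·e_1 + 1.9509·e_2 = (-3.0801, -5.0861, 2.5163, -1.0386).
‖u_3‖ = 6.5395, so e_3 = (-0.4710, -0.7777, 0.3848, -0.1588).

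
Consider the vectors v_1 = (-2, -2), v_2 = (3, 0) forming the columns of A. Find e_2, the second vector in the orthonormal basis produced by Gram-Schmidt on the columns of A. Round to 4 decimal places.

v_1 = (-2, -2); ‖v_1‖ = 2.8284, so e_1 = (-0.7071, -0.7071).
e_1·v_2 = (-0.7071)·3 + (-0.7071)·0 = -2.1213.
u_2 = v_2 + 2.1213·e_1 = (1.5000, -1.5000).
‖u_2‖ = 2.1213, so e_2 = (0.7071, -0.7071).

e_2 = (0.7071, -0.7071)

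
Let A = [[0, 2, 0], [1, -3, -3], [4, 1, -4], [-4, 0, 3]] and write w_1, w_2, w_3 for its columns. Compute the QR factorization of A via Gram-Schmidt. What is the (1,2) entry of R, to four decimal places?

r_{12} = 0.1741

w_1 = (0, 1, 4, -4); ‖w_1‖ = 5.7446, so e_1 = (0.0000, 0.1741, 0.6963, -0.6963).
r_{12} = e_1·w_2 = 0.1741.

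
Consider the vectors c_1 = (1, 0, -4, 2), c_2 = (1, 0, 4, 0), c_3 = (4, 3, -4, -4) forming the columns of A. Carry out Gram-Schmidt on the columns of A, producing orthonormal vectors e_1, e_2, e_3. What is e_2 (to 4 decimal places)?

e_2 = (0.6838, 0.0000, 0.4558, 0.5698)

c_1 = (1, 0, -4, 2); ‖c_1‖ = 4.5826, so e_1 = (0.2182, 0.0000, -0.8729, 0.4364).
e_1·c_2 = 0.2182·1 + 0.0000·0 + (-0.8729)·4 + 0.4364·0 = -3.2733.
u_2 = c_2 + 3.2733·e_1 = (1.7143, 0.0000, 1.1429, 1.4286).
‖u_2‖ = 2.5071, so e_2 = (0.6838, 0.0000, 0.4558, 0.5698).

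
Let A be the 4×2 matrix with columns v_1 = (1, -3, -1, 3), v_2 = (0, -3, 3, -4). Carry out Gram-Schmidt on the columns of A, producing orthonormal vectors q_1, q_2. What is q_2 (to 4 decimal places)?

v_1 = (1, -3, -1, 3); ‖v_1‖ = 4.4721, so q_1 = (0.2236, -0.6708, -0.2236, 0.6708).
q_1·v_2 = 0.2236·0 + (-0.6708)·(-3) + (-0.2236)·3 + 0.6708·(-4) = -1.3416.
u_2 = v_2 + 1.3416·q_1 = (0.3000, -3.9000, 2.7000, -3.1000).
‖u_2‖ = 5.6745, so q_2 = (0.0529, -0.6873, 0.4758, -0.5463).

q_2 = (0.0529, -0.6873, 0.4758, -0.5463)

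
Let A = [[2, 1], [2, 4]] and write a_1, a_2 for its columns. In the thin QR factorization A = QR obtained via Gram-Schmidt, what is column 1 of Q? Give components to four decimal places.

a_1 = (2, 2); ‖a_1‖ = 2.8284, so q_1 = (0.7071, 0.7071).

q_1 = (0.7071, 0.7071)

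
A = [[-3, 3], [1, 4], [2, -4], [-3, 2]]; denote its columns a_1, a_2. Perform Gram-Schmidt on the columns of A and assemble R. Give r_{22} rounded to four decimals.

r_{22} = 5.4133

a_1 = (-3, 1, 2, -3); ‖a_1‖ = 4.7958, so q_1 = (-0.6255, 0.2085, 0.4170, -0.6255).
q_1·a_2 = (-0.6255)·3 + 0.2085·4 + 0.4170·(-4) + (-0.6255)·2 = -3.9618.
u_2 = a_2 + 3.9618·q_1 = (0.5217, 4.8261, -2.3478, -0.4783).
r_{22} = ‖u_2‖ = 5.4133.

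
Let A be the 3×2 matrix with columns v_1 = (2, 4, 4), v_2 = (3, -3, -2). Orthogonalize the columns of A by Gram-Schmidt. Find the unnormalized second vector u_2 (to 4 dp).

u_2 = (3.7778, -1.4444, -0.4444)

v_1 = (2, 4, 4); ‖v_1‖ = 6.0000, so e_1 = (0.3333, 0.6667, 0.6667).
e_1·v_2 = 0.3333·3 + 0.6667·(-3) + 0.6667·(-2) = -2.3333.
u_2 = v_2 + 2.3333·e_1 = (3.7778, -1.4444, -0.4444).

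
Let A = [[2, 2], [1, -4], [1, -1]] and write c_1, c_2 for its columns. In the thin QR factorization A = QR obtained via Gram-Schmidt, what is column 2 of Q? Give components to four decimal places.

c_1 = (2, 1, 1); ‖c_1‖ = 2.4495, so e_1 = (0.8165, 0.4082, 0.4082).
e_1·c_2 = 0.8165·2 + 0.4082·(-4) + 0.4082·(-1) = -0.4082.
u_2 = c_2 + 0.4082·e_1 = (2.3333, -3.8333, -0.8333).
‖u_2‖ = 4.5644, so e_2 = (0.5112, -0.8398, -0.1826).

e_2 = (0.5112, -0.8398, -0.1826)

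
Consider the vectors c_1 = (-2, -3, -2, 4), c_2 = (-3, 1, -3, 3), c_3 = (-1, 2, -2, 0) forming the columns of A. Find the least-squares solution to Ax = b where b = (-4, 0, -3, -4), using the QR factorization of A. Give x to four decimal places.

x = (0.9802, -1.6356, 3.1102)

c_1 = (-2, -3, -2, 4); ‖c_1‖ = 5.7446, so q_1 = (-0.3482, -0.5222, -0.3482, 0.6963).
q_1·c_2 = (-0.3482)·(-3) + (-0.5222)·1 + (-0.3482)·(-3) + 0.6963·3 = 3.6556.
u_2 = c_2 − 3.6556·q_1 = (-1.7273, 2.9091, -1.7273, 0.4545).
‖u_2‖ = 3.8258, so q_2 = (-0.4515, 0.7604, -0.4515, 0.1188).
q_1·c_3 = (-0.3482)·(-1) + (-0.5222)·2 + (-0.3482)·(-2) + 0.6963·0 = 0.0000; q_2·c_3 = (-0.4515)·(-1) + 0.7604·2 + (-0.4515)·(-2) + 0.1188·0 = 2.8753.
u_3 = c_3 − 0.0000·q_1 − 2.8753·q_2 = (0.2981, -0.1863, -0.7019, -0.3416).
‖u_3‖ = 0.8561, so q_3 = (0.3482, -0.2177, -0.8198, -0.3990).
Qᵀb = (-0.3482, 2.6852, 2.6626).
Back-substitute: x_3 = 2.6626/0.8561 = 3.1102.
x_2 = (2.6852 − 2.8753·3.1102)/3.8258 = -1.6356.
x_1 = (-0.3482 − 3.6556·(-1.6356) − 0.0000·3.1102)/5.7446 = 0.9802.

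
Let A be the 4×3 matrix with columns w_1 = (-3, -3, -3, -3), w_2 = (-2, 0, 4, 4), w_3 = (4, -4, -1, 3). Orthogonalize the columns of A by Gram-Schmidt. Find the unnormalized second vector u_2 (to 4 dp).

u_2 = (-3.5000, -1.5000, 2.5000, 2.5000)

e_1 = w_1/‖w_1‖ = (-3, -3, -3, -3)/6.0000 = (-0.5000, -0.5000, -0.5000, -0.5000).
r_{12} = e_1·w_2 = -3.0000.
u_2 = w_2 + 3.0000·e_1 = (-3.5000, -1.5000, 2.5000, 2.5000).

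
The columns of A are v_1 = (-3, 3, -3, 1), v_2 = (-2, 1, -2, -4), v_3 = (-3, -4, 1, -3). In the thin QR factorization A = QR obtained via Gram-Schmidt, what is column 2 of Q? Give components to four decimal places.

e_1 = v_1/‖v_1‖ = (-3, 3, -3, 1)/5.2915 = (-0.5669, 0.5669, -0.5669, 0.1890).
r_{12} = e_1·v_2 = 2.0788.
u_2 = v_2 − 2.0788·e_1 = (-0.8214, -0.1786, -0.8214, -4.3929).
‖u_2‖ = 4.5474, so e_2 = (-0.1806, -0.0393, -0.1806, -0.9660).

e_2 = (-0.1806, -0.0393, -0.1806, -0.9660)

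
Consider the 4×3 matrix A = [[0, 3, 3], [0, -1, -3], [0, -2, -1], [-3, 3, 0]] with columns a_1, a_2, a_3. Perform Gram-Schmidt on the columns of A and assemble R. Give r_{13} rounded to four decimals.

a_1 = (0, 0, 0, -3); ‖a_1‖ = 3.0000, so e_1 = (0.0000, 0.0000, 0.0000, -1.0000).
r_{13} = e_1·a_3 = 0.0000.

r_{13} = 0.0000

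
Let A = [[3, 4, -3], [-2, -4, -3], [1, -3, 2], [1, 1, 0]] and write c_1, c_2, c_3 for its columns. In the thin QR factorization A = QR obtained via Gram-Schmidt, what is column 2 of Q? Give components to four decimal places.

c_1 = (3, -2, 1, 1); ‖c_1‖ = 3.8730, so q_1 = (0.7746, -0.5164, 0.2582, 0.2582).
q_1·c_2 = 0.7746·4 + (-0.5164)·(-4) + 0.2582·(-3) + 0.2582·1 = 4.6476.
u_2 = c_2 − 4.6476·q_1 = (0.4000, -1.6000, -4.2000, -0.2000).
‖u_2‖ = 4.5166, so q_2 = (0.0886, -0.3542, -0.9299, -0.0443).

q_2 = (0.0886, -0.3542, -0.9299, -0.0443)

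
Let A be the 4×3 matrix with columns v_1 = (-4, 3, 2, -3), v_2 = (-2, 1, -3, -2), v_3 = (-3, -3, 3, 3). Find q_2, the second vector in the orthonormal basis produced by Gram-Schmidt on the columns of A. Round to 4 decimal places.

v_1 = (-4, 3, 2, -3); ‖v_1‖ = 6.1644, so q_1 = (-0.6489, 0.4867, 0.3244, -0.4867).
q_1·v_2 = (-0.6489)·(-2) + 0.4867·1 + 0.3244·(-3) + (-0.4867)·(-2) = 1.7844.
u_2 = v_2 − 1.7844·q_1 = (-0.8421, 0.1316, -3.5789, -1.1316).
‖u_2‖ = 3.8491, so q_2 = (-0.2188, 0.0342, -0.9298, -0.2940).

q_2 = (-0.2188, 0.0342, -0.9298, -0.2940)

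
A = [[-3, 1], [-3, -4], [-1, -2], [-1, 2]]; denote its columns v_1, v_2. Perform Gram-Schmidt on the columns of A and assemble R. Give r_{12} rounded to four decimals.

r_{12} = 2.0125

e_1 = v_1/‖v_1‖ = (-3, -3, -1, -1)/4.4721 = (-0.6708, -0.6708, -0.2236, -0.2236).
r_{12} = e_1·v_2 = 2.0125.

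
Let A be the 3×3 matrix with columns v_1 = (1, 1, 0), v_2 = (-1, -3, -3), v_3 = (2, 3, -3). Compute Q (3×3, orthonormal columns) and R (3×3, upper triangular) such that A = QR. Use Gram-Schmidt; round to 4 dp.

e_1 = v_1/‖v_1‖ = (1, 1, 0)/1.4142 = (0.7071, 0.7071, 0.0000).
r_{12} = e_1·v_2 = -2.8284.
u_2 = v_2 + 2.8284·e_1 = (1.0000, -1.0000, -3.0000).
‖u_2‖ = 3.3166, so e_2 = (0.3015, -0.3015, -0.9045).
r_{13} = e_1·v_3 = 3.5355; r_{23} = e_2·v_3 = 2.4121.
u_3 = v_3 − 3.5355·e_1 − 2.4121·e_2 = (-1.2273, 1.2273, -0.8182).
‖u_3‖ = 1.9188, so e_3 = (-0.6396, 0.6396, -0.4264).

Q = [[0.7071, 0.3015, -0.6396], [0.7071, -0.3015, 0.6396], [0.0000, -0.9045, -0.4264]], R = [[1.4142, -2.8284, 3.5355], [0.0000, 3.3166, 2.4121], [0.0000, 0.0000, 1.9188]]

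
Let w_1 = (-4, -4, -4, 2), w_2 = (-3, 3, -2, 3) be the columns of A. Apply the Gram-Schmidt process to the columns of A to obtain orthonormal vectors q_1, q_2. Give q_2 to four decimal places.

q_2 = (-0.3685, 0.7813, -0.1769, 0.4717)

w_1 = (-4, -4, -4, 2); ‖w_1‖ = 7.2111, so q_1 = (-0.5547, -0.5547, -0.5547, 0.2774).
q_1·w_2 = (-0.5547)·(-3) + (-0.5547)·3 + (-0.5547)·(-2) + 0.2774·3 = 1.9415.
u_2 = w_2 − 1.9415·q_1 = (-1.9231, 4.0769, -0.9231, 2.4615).
‖u_2‖ = 5.2183, so q_2 = (-0.3685, 0.7813, -0.1769, 0.4717).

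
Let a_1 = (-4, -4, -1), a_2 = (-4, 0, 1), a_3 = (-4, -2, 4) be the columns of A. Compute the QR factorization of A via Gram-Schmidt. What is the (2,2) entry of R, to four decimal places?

q_1 = a_1/‖a_1‖ = (-4, -4, -1)/5.7446 = (-0.6963, -0.6963, -0.1741).
r_{12} = q_1·a_2 = 2.6112.
u_2 = a_2 − 2.6112·q_1 = (-2.1818, 1.8182, 1.4545).
r_{22} = ‖u_2‖ = 3.1909.

r_{22} = 3.1909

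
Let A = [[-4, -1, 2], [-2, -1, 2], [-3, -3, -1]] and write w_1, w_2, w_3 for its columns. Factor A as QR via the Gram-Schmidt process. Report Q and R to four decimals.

Q = [[-0.7428, 0.5937, -0.3094], [-0.3714, 0.0192, 0.9283], [-0.5571, -0.8044, -0.2063]], R = [[5.3852, 2.7854, -1.6713], [0.0000, 1.8004, 2.0302], [0.0000, 0.0000, 1.4440]]

w_1 = (-4, -2, -3); ‖w_1‖ = 5.3852, so e_1 = (-0.7428, -0.3714, -0.5571).
e_1·w_2 = (-0.7428)·(-1) + (-0.3714)·(-1) + (-0.5571)·(-3) = 2.7854.
u_2 = w_2 − 2.7854·e_1 = (1.0690, 0.0345, -1.4483).
‖u_2‖ = 1.8004, so e_2 = (0.5937, 0.0192, -0.8044).
e_1·w_3 = (-0.7428)·2 + (-0.3714)·2 + (-0.5571)·(-1) = -1.6713; e_2·w_3 = 0.5937·2 + 0.0192·2 + (-0.8044)·(-1) = 2.0302.
u_3 = w_3 + 1.6713·e_1 − 2.0302·e_2 = (-0.4468, 1.3404, -0.2979).
‖u_3‖ = 1.4440, so e_3 = (-0.3094, 0.9283, -0.2063).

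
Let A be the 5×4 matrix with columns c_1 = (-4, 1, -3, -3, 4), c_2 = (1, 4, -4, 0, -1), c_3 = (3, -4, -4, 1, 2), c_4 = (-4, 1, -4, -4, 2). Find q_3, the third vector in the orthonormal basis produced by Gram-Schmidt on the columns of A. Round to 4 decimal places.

q_3 = (0.4479, -0.6075, -0.5680, 0.1544, 0.2896)

q_1 = c_1/‖c_1‖ = (-4, 1, -3, -3, 4)/7.1414 = (-0.5601, 0.1400, -0.4201, -0.4201, 0.5601).
r_{12} = q_1·c_2 = 1.1202.
u_2 = c_2 − 1.1202·q_1 = (1.6275, 3.8431, -3.5294, 0.4706, -1.6275).
‖u_2‖ = 5.7223, so q_2 = (0.2844, 0.6716, -0.6168, 0.0822, -0.2844).
r_{13} = q_1·c_3 = 0.1400; r_{23} = q_2·c_3 = 0.1473.
u_3 = c_3 − 0.1400·q_1 − 0.1473·q_2 = (3.0365, -4.1186, -3.8503, 1.0467, 1.9635).
‖u_3‖ = 6.7793, so q_3 = (0.4479, -0.6075, -0.5680, 0.1544, 0.2896).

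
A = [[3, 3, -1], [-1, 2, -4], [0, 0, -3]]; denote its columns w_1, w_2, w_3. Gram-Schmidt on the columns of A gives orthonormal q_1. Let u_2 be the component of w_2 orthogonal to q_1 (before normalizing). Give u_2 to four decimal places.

q_1 = w_1/‖w_1‖ = (3, -1, 0)/3.1623 = (0.9487, -0.3162, 0.0000).
r_{12} = q_1·w_2 = 2.2136.
u_2 = w_2 − 2.2136·q_1 = (0.9000, 2.7000, 0.0000).

u_2 = (0.9000, 2.7000, 0.0000)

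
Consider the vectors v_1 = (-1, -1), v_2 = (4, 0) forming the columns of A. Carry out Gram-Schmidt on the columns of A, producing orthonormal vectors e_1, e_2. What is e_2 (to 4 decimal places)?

v_1 = (-1, -1); ‖v_1‖ = 1.4142, so e_1 = (-0.7071, -0.7071).
e_1·v_2 = (-0.7071)·4 + (-0.7071)·0 = -2.8284.
u_2 = v_2 + 2.8284·e_1 = (2.0000, -2.0000).
‖u_2‖ = 2.8284, so e_2 = (0.7071, -0.7071).

e_2 = (0.7071, -0.7071)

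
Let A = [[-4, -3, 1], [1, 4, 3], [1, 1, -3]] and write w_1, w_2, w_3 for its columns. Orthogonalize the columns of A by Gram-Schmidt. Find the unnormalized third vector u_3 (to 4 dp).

u_3 = (-0.6536, 0.2179, -2.8324)

q_1 = w_1/‖w_1‖ = (-4, 1, 1)/4.2426 = (-0.9428, 0.2357, 0.2357).
r_{12} = q_1·w_2 = 4.0069.
u_2 = w_2 − 4.0069·q_1 = (0.7778, 3.0556, 0.0556).
‖u_2‖ = 3.1535, so q_2 = (0.2466, 0.9689, 0.0176).
r_{13} = q_1·w_3 = -0.9428; r_{23} = q_2·w_3 = 3.1006.
u_3 = w_3 + 0.9428·q_1 − 3.1006·q_2 = (-0.6536, 0.2179, -2.8324).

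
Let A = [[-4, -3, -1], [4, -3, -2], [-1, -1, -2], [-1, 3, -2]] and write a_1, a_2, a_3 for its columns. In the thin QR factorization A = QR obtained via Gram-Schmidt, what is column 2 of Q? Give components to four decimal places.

a_1 = (-4, 4, -1, -1); ‖a_1‖ = 5.8310, so e_1 = (-0.6860, 0.6860, -0.1715, -0.1715).
e_1·a_2 = (-0.6860)·(-3) + 0.6860·(-3) + (-0.1715)·(-1) + (-0.1715)·3 = -0.3430.
u_2 = a_2 + 0.3430·e_1 = (-3.2353, -2.7647, -1.0588, 2.9412).
‖u_2‖ = 5.2804, so e_2 = (-0.6127, -0.5236, -0.2005, 0.5570).

e_2 = (-0.6127, -0.5236, -0.2005, 0.5570)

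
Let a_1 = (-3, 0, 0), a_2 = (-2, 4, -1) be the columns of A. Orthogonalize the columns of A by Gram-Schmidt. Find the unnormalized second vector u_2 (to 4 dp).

u_2 = (0.0000, 4.0000, -1.0000)

a_1 = (-3, 0, 0); ‖a_1‖ = 3.0000, so q_1 = (-1.0000, 0.0000, 0.0000).
q_1·a_2 = (-1.0000)·(-2) + 0.0000·4 + 0.0000·(-1) = 2.0000.
u_2 = a_2 − 2.0000·q_1 = (0.0000, 4.0000, -1.0000).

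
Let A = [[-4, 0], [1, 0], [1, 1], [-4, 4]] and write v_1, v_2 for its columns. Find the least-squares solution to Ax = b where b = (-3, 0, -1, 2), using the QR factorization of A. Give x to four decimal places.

v_1 = (-4, 1, 1, -4); ‖v_1‖ = 5.8310, so e_1 = (-0.6860, 0.1715, 0.1715, -0.6860).
e_1·v_2 = (-0.6860)·0 + 0.1715·0 + 0.1715·1 + (-0.6860)·4 = -2.5725.
u_2 = v_2 + 2.5725·e_1 = (-1.7647, 0.4412, 1.4412, 2.2353).
‖u_2‖ = 3.2222, so e_2 = (-0.5477, 0.1369, 0.4473, 0.6937).
Qᵀb = (0.5145, 2.5832).
Back-substitute: x_2 = 2.5832/3.2222 = 0.8017.
x_1 = (0.5145 + 2.5725·0.8017)/5.8310 = 0.4419.

x = (0.4419, 0.8017)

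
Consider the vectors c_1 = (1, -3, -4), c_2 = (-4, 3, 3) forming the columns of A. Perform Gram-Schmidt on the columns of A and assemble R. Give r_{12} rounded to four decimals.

q_1 = c_1/‖c_1‖ = (1, -3, -4)/5.0990 = (0.1961, -0.5883, -0.7845).
r_{12} = q_1·c_2 = -4.9029.

r_{12} = -4.9029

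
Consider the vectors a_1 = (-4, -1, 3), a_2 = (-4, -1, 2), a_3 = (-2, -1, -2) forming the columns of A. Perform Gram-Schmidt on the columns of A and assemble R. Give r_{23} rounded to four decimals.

e_1 = a_1/‖a_1‖ = (-4, -1, 3)/5.0990 = (-0.7845, -0.1961, 0.5883).
r_{12} = e_1·a_2 = 4.5107.
u_2 = a_2 − 4.5107·e_1 = (-0.4615, -0.1154, -0.6538).
‖u_2‖ = 0.8086, so e_2 = (-0.5708, -0.1427, -0.8086).
r_{23} = e_2·a_3 = 2.9015.

r_{23} = 2.9015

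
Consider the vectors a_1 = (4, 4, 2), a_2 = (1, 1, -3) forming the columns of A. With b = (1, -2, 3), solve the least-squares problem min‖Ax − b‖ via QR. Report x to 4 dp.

x = (0.1071, -0.9286)

a_1 = (4, 4, 2); ‖a_1‖ = 6.0000, so e_1 = (0.6667, 0.6667, 0.3333).
e_1·a_2 = 0.6667·1 + 0.6667·1 + 0.3333·(-3) = 0.3333.
u_2 = a_2 − 0.3333·e_1 = (0.7778, 0.7778, -3.1111).
‖u_2‖ = 3.2998, so e_2 = (0.2357, 0.2357, -0.9428).
Qᵀb = (0.3333, -3.0641).
Back-substitute: x_2 = -3.0641/3.2998 = -0.9286.
x_1 = (0.3333 − 0.3333·(-0.9286))/6.0000 = 0.1071.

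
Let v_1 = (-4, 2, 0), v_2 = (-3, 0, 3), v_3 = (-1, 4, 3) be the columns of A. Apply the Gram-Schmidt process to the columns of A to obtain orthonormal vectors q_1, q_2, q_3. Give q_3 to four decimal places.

v_1 = (-4, 2, 0); ‖v_1‖ = 4.4721, so q_1 = (-0.8944, 0.4472, 0.0000).
q_1·v_2 = (-0.8944)·(-3) + 0.4472·0 + 0.0000·3 = 2.6833.
u_2 = v_2 − 2.6833·q_1 = (-0.6000, -1.2000, 3.0000).
‖u_2‖ = 3.2863, so q_2 = (-0.1826, -0.3651, 0.9129).
q_1·v_3 = (-0.8944)·(-1) + 0.4472·4 + 0.0000·3 = 2.6833; q_2·v_3 = (-0.1826)·(-1) + (-0.3651)·4 + 0.9129·3 = 1.4606.
u_3 = v_3 − 2.6833·q_1 − 1.4606·q_2 = (1.6667, 3.3333, 1.6667).
‖u_3‖ = 4.0825, so q_3 = (0.4082, 0.8165, 0.4082).

q_3 = (0.4082, 0.8165, 0.4082)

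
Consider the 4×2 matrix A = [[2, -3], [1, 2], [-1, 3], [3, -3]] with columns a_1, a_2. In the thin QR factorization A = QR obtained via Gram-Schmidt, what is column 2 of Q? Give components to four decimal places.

e_2 = (-0.2322, 0.8216, 0.5179, 0.0536)

a_1 = (2, 1, -1, 3); ‖a_1‖ = 3.8730, so e_1 = (0.5164, 0.2582, -0.2582, 0.7746).
e_1·a_2 = 0.5164·(-3) + 0.2582·2 + (-0.2582)·3 + 0.7746·(-3) = -4.1312.
u_2 = a_2 + 4.1312·e_1 = (-0.8667, 3.0667, 1.9333, 0.2000).
‖u_2‖ = 3.7327, so e_2 = (-0.2322, 0.8216, 0.5179, 0.0536).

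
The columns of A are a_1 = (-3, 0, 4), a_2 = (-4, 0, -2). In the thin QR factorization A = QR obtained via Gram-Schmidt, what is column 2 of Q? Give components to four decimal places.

e_2 = (-0.8000, 0.0000, -0.6000)

e_1 = a_1/‖a_1‖ = (-3, 0, 4)/5.0000 = (-0.6000, 0.0000, 0.8000).
r_{12} = e_1·a_2 = 0.8000.
u_2 = a_2 − 0.8000·e_1 = (-3.5200, 0.0000, -2.6400).
‖u_2‖ = 4.4000, so e_2 = (-0.8000, 0.0000, -0.6000).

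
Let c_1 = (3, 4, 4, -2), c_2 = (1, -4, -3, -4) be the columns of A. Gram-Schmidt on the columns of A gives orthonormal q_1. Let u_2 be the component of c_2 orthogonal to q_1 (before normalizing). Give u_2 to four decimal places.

u_2 = (2.1333, -2.4889, -1.4889, -4.7556)

c_1 = (3, 4, 4, -2); ‖c_1‖ = 6.7082, so q_1 = (0.4472, 0.5963, 0.5963, -0.2981).
q_1·c_2 = 0.4472·1 + 0.5963·(-4) + 0.5963·(-3) + (-0.2981)·(-4) = -2.5342.
u_2 = c_2 + 2.5342·q_1 = (2.1333, -2.4889, -1.4889, -4.7556).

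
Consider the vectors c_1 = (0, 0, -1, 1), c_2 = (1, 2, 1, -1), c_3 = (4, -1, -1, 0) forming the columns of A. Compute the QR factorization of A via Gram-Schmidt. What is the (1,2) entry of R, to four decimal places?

r_{12} = -1.4142

c_1 = (0, 0, -1, 1); ‖c_1‖ = 1.4142, so q_1 = (0.0000, 0.0000, -0.7071, 0.7071).
r_{12} = q_1·c_2 = -1.4142.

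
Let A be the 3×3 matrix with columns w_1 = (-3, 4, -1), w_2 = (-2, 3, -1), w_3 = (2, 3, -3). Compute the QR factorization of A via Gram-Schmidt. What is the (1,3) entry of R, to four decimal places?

q_1 = w_1/‖w_1‖ = (-3, 4, -1)/5.0990 = (-0.5883, 0.7845, -0.1961).
r_{13} = q_1·w_3 = 1.7650.

r_{13} = 1.7650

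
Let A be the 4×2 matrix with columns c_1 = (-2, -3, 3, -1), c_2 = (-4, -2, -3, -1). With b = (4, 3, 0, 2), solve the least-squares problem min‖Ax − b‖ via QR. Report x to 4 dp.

x = (-0.6514, -0.6697)

e_1 = c_1/‖c_1‖ = (-2, -3, 3, -1)/4.7958 = (-0.4170, -0.6255, 0.6255, -0.2085).
r_{12} = e_1·c_2 = 1.2511.
u_2 = c_2 − 1.2511·e_1 = (-3.4783, -1.2174, -3.7826, -0.7391).
‖u_2‖ = 5.3324, so e_2 = (-0.6523, -0.2283, -0.7094, -0.1386).
Qᵀb = (-3.9618, -3.5713).
Back-substitute: x_2 = -3.5713/5.3324 = -0.6697.
x_1 = (-3.9618 − 1.2511·(-0.6697))/4.7958 = -0.6514.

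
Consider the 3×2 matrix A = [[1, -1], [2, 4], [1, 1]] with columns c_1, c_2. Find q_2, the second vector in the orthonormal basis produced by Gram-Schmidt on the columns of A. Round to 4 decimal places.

c_1 = (1, 2, 1); ‖c_1‖ = 2.4495, so q_1 = (0.4082, 0.8165, 0.4082).
q_1·c_2 = 0.4082·(-1) + 0.8165·4 + 0.4082·1 = 3.2660.
u_2 = c_2 − 3.2660·q_1 = (-2.3333, 1.3333, -0.3333).
‖u_2‖ = 2.7080, so q_2 = (-0.8616, 0.4924, -0.1231).

q_2 = (-0.8616, 0.4924, -0.1231)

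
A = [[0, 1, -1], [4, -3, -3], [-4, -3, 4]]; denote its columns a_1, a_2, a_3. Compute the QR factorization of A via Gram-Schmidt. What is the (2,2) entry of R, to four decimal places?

a_1 = (0, 4, -4); ‖a_1‖ = 5.6569, so q_1 = (0.0000, 0.7071, -0.7071).
q_1·a_2 = 0.0000·1 + 0.7071·(-3) + (-0.7071)·(-3) = 0.0000.
u_2 = a_2 + 0.0000·q_1 = (1.0000, -3.0000, -3.0000).
r_{22} = ‖u_2‖ = 4.3589.

r_{22} = 4.3589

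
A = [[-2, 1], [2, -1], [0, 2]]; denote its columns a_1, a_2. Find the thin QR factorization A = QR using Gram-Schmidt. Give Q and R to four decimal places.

Q = [[-0.7071, 0.0000], [0.7071, 0.0000], [0.0000, 1.0000]], R = [[2.8284, -1.4142], [0.0000, 2.0000]]

e_1 = a_1/‖a_1‖ = (-2, 2, 0)/2.8284 = (-0.7071, 0.7071, 0.0000).
r_{12} = e_1·a_2 = -1.4142.
u_2 = a_2 + 1.4142·e_1 = (0.0000, 0.0000, 2.0000).
‖u_2‖ = 2.0000, so e_2 = (0.0000, 0.0000, 1.0000).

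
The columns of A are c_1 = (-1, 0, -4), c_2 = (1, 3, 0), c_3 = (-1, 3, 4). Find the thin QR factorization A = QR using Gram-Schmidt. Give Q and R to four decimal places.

Q = [[-0.2425, 0.2985, -0.9231], [0.0000, 0.9515, 0.3077], [-0.9701, -0.0746, 0.2308]], R = [[4.1231, -0.2425, -3.6380], [0.0000, 3.1530, 2.2574], [0.0000, 0.0000, 2.7692]]

c_1 = (-1, 0, -4); ‖c_1‖ = 4.1231, so e_1 = (-0.2425, 0.0000, -0.9701).
e_1·c_2 = (-0.2425)·1 + 0.0000·3 + (-0.9701)·0 = -0.2425.
u_2 = c_2 + 0.2425·e_1 = (0.9412, 3.0000, -0.2353).
‖u_2‖ = 3.1530, so e_2 = (0.2985, 0.9515, -0.0746).
e_1·c_3 = (-0.2425)·(-1) + 0.0000·3 + (-0.9701)·4 = -3.6380; e_2·c_3 = 0.2985·(-1) + 0.9515·3 + (-0.0746)·4 = 2.2574.
u_3 = c_3 + 3.6380·e_1 − 2.2574·e_2 = (-2.5562, 0.8521, 0.6391).
‖u_3‖ = 2.7692, so e_3 = (-0.9231, 0.3077, 0.2308).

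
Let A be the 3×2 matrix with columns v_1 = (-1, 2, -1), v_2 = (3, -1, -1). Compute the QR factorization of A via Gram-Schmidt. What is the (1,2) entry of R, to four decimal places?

q_1 = v_1/‖v_1‖ = (-1, 2, -1)/2.4495 = (-0.4082, 0.8165, -0.4082).
r_{12} = q_1·v_2 = -1.6330.

r_{12} = -1.6330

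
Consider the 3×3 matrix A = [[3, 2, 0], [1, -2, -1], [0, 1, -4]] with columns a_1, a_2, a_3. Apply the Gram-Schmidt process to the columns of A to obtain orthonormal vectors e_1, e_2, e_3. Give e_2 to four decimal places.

a_1 = (3, 1, 0); ‖a_1‖ = 3.1623, so e_1 = (0.9487, 0.3162, 0.0000).
e_1·a_2 = 0.9487·2 + 0.3162·(-2) + 0.0000·1 = 1.2649.
u_2 = a_2 − 1.2649·e_1 = (0.8000, -2.4000, 1.0000).
‖u_2‖ = 2.7203, so e_2 = (0.2941, -0.8823, 0.3676).

e_2 = (0.2941, -0.8823, 0.3676)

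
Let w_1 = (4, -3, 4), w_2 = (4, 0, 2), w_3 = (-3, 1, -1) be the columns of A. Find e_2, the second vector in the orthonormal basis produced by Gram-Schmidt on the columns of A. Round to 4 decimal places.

e_2 = (0.6799, 0.7199, -0.1400)

w_1 = (4, -3, 4); ‖w_1‖ = 6.4031, so e_1 = (0.6247, -0.4685, 0.6247).
e_1·w_2 = 0.6247·4 + (-0.4685)·0 + 0.6247·2 = 3.7482.
u_2 = w_2 − 3.7482·e_1 = (1.6585, 1.7561, -0.3415).
‖u_2‖ = 2.4395, so e_2 = (0.6799, 0.7199, -0.1400).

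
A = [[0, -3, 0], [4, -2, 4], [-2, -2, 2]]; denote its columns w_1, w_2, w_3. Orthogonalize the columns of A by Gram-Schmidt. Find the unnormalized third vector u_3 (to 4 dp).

u_3 = (-1.7778, 0.8889, 1.7778)

w_1 = (0, 4, -2); ‖w_1‖ = 4.4721, so q_1 = (0.0000, 0.8944, -0.4472).
q_1·w_2 = 0.0000·(-3) + 0.8944·(-2) + (-0.4472)·(-2) = -0.8944.
u_2 = w_2 + 0.8944·q_1 = (-3.0000, -1.2000, -2.4000).
‖u_2‖ = 4.0249, so q_2 = (-0.7454, -0.2981, -0.5963).
q_1·w_3 = 0.0000·0 + 0.8944·4 + (-0.4472)·2 = 2.6833; q_2·w_3 = (-0.7454)·0 + (-0.2981)·4 + (-0.5963)·2 = -2.3851.
u_3 = w_3 − 2.6833·q_1 + 2.3851·q_2 = (-1.7778, 0.8889, 1.7778).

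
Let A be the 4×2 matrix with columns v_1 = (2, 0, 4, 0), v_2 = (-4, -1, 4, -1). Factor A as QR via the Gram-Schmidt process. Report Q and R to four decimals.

v_1 = (2, 0, 4, 0); ‖v_1‖ = 4.4721, so e_1 = (0.4472, 0.0000, 0.8944, 0.0000).
e_1·v_2 = 0.4472·(-4) + 0.0000·(-1) + 0.8944·4 + 0.0000·(-1) = 1.7889.
u_2 = v_2 − 1.7889·e_1 = (-4.8000, -1.0000, 2.4000, -1.0000).
‖u_2‖ = 5.5498, so e_2 = (-0.8649, -0.1802, 0.4324, -0.1802).

Q = [[0.4472, -0.8649], [0.0000, -0.1802], [0.8944, 0.4324], [0.0000, -0.1802]], R = [[4.4721, 1.7889], [0.0000, 5.5498]]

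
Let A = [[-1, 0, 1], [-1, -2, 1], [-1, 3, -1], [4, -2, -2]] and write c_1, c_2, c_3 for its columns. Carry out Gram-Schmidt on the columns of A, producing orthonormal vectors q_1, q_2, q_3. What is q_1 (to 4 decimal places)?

q_1 = c_1/‖c_1‖ = (-1, -1, -1, 4)/4.3589 = (-0.2294, -0.2294, -0.2294, 0.9177).

q_1 = (-0.2294, -0.2294, -0.2294, 0.9177)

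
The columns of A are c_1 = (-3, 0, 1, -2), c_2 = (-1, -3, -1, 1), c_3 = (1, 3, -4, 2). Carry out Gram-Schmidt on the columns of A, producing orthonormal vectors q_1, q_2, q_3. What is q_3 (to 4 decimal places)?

q_3 = (-0.3778, 0.4469, -0.7928, 0.1703)

q_1 = c_1/‖c_1‖ = (-3, 0, 1, -2)/3.7417 = (-0.8018, 0.0000, 0.2673, -0.5345).
r_{12} = q_1·c_2 = 0.0000.
u_2 = c_2 + 0.0000·q_1 = (-1.0000, -3.0000, -1.0000, 1.0000).
‖u_2‖ = 3.4641, so q_2 = (-0.2887, -0.8660, -0.2887, 0.2887).
r_{13} = q_1·c_3 = -2.9399; r_{23} = q_2·c_3 = -1.1547.
u_3 = c_3 + 2.9399·q_1 + 1.1547·q_2 = (-1.6905, 2.0000, -3.5476, 0.7619).
‖u_3‖ = 4.4748, so q_3 = (-0.3778, 0.4469, -0.7928, 0.1703).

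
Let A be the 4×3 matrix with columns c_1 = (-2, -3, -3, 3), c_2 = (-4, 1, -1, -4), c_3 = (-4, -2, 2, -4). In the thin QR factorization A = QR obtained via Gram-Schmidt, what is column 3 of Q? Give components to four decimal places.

c_1 = (-2, -3, -3, 3); ‖c_1‖ = 5.5678, so q_1 = (-0.3592, -0.5388, -0.5388, 0.5388).
q_1·c_2 = (-0.3592)·(-4) + (-0.5388)·1 + (-0.5388)·(-1) + 0.5388·(-4) = -0.7184.
u_2 = c_2 + 0.7184·q_1 = (-4.2581, 0.6129, -1.3871, -3.6129).
‖u_2‖ = 5.7865, so q_2 = (-0.7359, 0.1059, -0.2397, -0.6244).
q_1·c_3 = (-0.3592)·(-4) + (-0.5388)·(-2) + (-0.5388)·2 + 0.5388·(-4) = -0.7184; q_2·c_3 = (-0.7359)·(-4) + 0.1059·(-2) + (-0.2397)·2 + (-0.6244)·(-4) = 4.7496.
u_3 = c_3 + 0.7184·q_1 − 4.7496·q_2 = (-0.7630, -2.8902, 2.7514, -0.6474).
‖u_3‖ = 4.1140, so q_3 = (-0.1855, -0.7025, 0.6688, -0.1574).

q_3 = (-0.1855, -0.7025, 0.6688, -0.1574)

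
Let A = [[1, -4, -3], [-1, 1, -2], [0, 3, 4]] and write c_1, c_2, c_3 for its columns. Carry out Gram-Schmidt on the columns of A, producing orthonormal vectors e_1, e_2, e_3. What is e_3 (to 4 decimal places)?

e_3 = (-0.5774, -0.5774, -0.5774)

c_1 = (1, -1, 0); ‖c_1‖ = 1.4142, so e_1 = (0.7071, -0.7071, 0.0000).
e_1·c_2 = 0.7071·(-4) + (-0.7071)·1 + 0.0000·3 = -3.5355.
u_2 = c_2 + 3.5355·e_1 = (-1.5000, -1.5000, 3.0000).
‖u_2‖ = 3.6742, so e_2 = (-0.4082, -0.4082, 0.8165).
e_1·c_3 = 0.7071·(-3) + (-0.7071)·(-2) + 0.0000·4 = -0.7071; e_2·c_3 = (-0.4082)·(-3) + (-0.4082)·(-2) + 0.8165·4 = 5.3072.
u_3 = c_3 + 0.7071·e_1 − 5.3072·e_2 = (-0.3333, -0.3333, -0.3333).
‖u_3‖ = 0.5774, so e_3 = (-0.5774, -0.5774, -0.5774).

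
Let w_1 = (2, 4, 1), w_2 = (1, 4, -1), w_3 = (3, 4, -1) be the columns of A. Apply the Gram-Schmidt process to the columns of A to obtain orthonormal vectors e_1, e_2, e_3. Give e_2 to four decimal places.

w_1 = (2, 4, 1); ‖w_1‖ = 4.5826, so e_1 = (0.4364, 0.8729, 0.2182).
e_1·w_2 = 0.4364·1 + 0.8729·4 + 0.2182·(-1) = 3.7097.
u_2 = w_2 − 3.7097·e_1 = (-0.6190, 0.7619, -1.8095).
‖u_2‖ = 2.0587, so e_2 = (-0.3007, 0.3701, -0.8790).

e_2 = (-0.3007, 0.3701, -0.8790)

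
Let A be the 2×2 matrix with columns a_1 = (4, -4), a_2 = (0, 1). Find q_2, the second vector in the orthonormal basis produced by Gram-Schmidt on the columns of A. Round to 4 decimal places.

q_1 = a_1/‖a_1‖ = (4, -4)/5.6569 = (0.7071, -0.7071).
r_{12} = q_1·a_2 = -0.7071.
u_2 = a_2 + 0.7071·q_1 = (0.5000, 0.5000).
‖u_2‖ = 0.7071, so q_2 = (0.7071, 0.7071).

q_2 = (0.7071, 0.7071)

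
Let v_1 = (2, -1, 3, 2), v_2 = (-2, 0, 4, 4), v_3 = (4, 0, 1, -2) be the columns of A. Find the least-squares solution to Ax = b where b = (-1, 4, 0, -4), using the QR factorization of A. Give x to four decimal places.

v_1 = (2, -1, 3, 2); ‖v_1‖ = 4.2426, so q_1 = (0.4714, -0.2357, 0.7071, 0.4714).
q_1·v_2 = 0.4714·(-2) + (-0.2357)·0 + 0.7071·4 + 0.4714·4 = 3.7712.
u_2 = v_2 − 3.7712·q_1 = (-3.7778, 0.8889, 1.3333, 2.2222).
‖u_2‖ = 4.6667, so q_2 = (-0.8095, 0.1905, 0.2857, 0.4762).
q_1·v_3 = 0.4714·4 + (-0.2357)·0 + 0.7071·1 + 0.4714·(-2) = 1.6499; q_2·v_3 = (-0.8095)·4 + 0.1905·0 + 0.2857·1 + 0.4762·(-2) = -3.9048.
u_3 = v_3 − 1.6499·q_1 + 3.9048·q_2 = (0.0612, 1.1327, 0.9490, -0.9184).
‖u_3‖ = 1.7409, so q_3 = (0.0352, 0.6506, 0.5451, -0.5275).
Qᵀb = (-3.2998, -0.3333, 4.6775).
Back-substitute: x_3 = 4.6775/1.7409 = 2.6869.
x_2 = (-0.3333 + 3.9048·2.6869)/4.6667 = 2.1768.
x_1 = (-3.2998 − 3.7712·2.1768 − 1.6499·2.6869)/4.2426 = -3.7576.

x = (-3.7576, 2.1768, 2.6869)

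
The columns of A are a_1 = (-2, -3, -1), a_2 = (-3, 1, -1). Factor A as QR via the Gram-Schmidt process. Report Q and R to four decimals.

Q = [[-0.5345, -0.7735], [-0.8018, 0.5915], [-0.2673, -0.2275]], R = [[3.7417, 1.0690], [0.0000, 3.1396]]

a_1 = (-2, -3, -1); ‖a_1‖ = 3.7417, so e_1 = (-0.5345, -0.8018, -0.2673).
e_1·a_2 = (-0.5345)·(-3) + (-0.8018)·1 + (-0.2673)·(-1) = 1.0690.
u_2 = a_2 − 1.0690·e_1 = (-2.4286, 1.8571, -0.7143).
‖u_2‖ = 3.1396, so e_2 = (-0.7735, 0.5915, -0.2275).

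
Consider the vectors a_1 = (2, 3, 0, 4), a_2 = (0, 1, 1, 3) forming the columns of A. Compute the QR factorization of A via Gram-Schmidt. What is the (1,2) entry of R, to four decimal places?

r_{12} = 2.7854

a_1 = (2, 3, 0, 4); ‖a_1‖ = 5.3852, so q_1 = (0.3714, 0.5571, 0.0000, 0.7428).
r_{12} = q_1·a_2 = 2.7854.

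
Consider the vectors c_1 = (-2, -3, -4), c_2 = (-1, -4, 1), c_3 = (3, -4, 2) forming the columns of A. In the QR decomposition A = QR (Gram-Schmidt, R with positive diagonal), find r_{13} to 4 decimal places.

e_1 = c_1/‖c_1‖ = (-2, -3, -4)/5.3852 = (-0.3714, -0.5571, -0.7428).
r_{13} = e_1·c_3 = -0.3714.

r_{13} = -0.3714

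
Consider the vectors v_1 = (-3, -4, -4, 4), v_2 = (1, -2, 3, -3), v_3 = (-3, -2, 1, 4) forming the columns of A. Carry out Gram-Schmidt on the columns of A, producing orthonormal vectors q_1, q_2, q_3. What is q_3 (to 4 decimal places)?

q_3 = (-0.3795, 0.0949, 0.7387, 0.5489)

q_1 = v_1/‖v_1‖ = (-3, -4, -4, 4)/7.5498 = (-0.3974, -0.5298, -0.5298, 0.5298).
r_{12} = q_1·v_2 = -2.5166.
u_2 = v_2 + 2.5166·q_1 = (0.0000, -3.3333, 1.6667, -1.6667).
‖u_2‖ = 4.0825, so q_2 = (0.0000, -0.8165, 0.4082, -0.4082).
r_{13} = q_1·v_3 = 3.8411; r_{23} = q_2·v_3 = 0.4082.
u_3 = v_3 − 3.8411·q_1 − 0.4082·q_2 = (-1.4737, 0.3684, 2.8684, 2.1316).
‖u_3‖ = 3.8832, so q_3 = (-0.3795, 0.0949, 0.7387, 0.5489).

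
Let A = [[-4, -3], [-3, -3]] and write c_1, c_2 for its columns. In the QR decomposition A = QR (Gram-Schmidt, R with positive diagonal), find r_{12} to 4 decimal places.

r_{12} = 4.2000

c_1 = (-4, -3); ‖c_1‖ = 5.0000, so e_1 = (-0.8000, -0.6000).
r_{12} = e_1·c_2 = 4.2000.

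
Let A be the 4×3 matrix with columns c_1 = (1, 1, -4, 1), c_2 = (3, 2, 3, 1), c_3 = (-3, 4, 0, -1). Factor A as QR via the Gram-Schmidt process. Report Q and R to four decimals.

c_1 = (1, 1, -4, 1); ‖c_1‖ = 4.3589, so q_1 = (0.2294, 0.2294, -0.9177, 0.2294).
q_1·c_2 = 0.2294·3 + 0.2294·2 + (-0.9177)·3 + 0.2294·1 = -1.3765.
u_2 = c_2 + 1.3765·q_1 = (3.3158, 2.3158, 1.7368, 1.3158).
‖u_2‖ = 4.5940, so q_2 = (0.7218, 0.5041, 0.3781, 0.2864).
q_1·c_3 = 0.2294·(-3) + 0.2294·4 + (-0.9177)·0 + 0.2294·(-1) = 0.0000; q_2·c_3 = 0.7218·(-3) + 0.5041·4 + 0.3781·0 + 0.2864·(-1) = -0.4353.
u_3 = c_3 − 0.0000·q_1 + 0.4353·q_2 = (-2.6858, 4.2195, 0.1646, -0.8753).
‖u_3‖ = 5.0804, so q_3 = (-0.5287, 0.8305, 0.0324, -0.1723).

Q = [[0.2294, 0.7218, -0.5287], [0.2294, 0.5041, 0.8305], [-0.9177, 0.3781, 0.0324], [0.2294, 0.2864, -0.1723]], R = [[4.3589, -1.3765, 0.0000], [0.0000, 4.5940, -0.4353], [0.0000, 0.0000, 5.0804]]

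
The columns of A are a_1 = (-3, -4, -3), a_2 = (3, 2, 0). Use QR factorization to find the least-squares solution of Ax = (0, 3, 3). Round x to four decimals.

x = (-1.1176, -1.0000)

a_1 = (-3, -4, -3); ‖a_1‖ = 5.8310, so q_1 = (-0.5145, -0.6860, -0.5145).
q_1·a_2 = (-0.5145)·3 + (-0.6860)·2 + (-0.5145)·0 = -2.9155.
u_2 = a_2 + 2.9155·q_1 = (1.5000, 0.0000, -1.5000).
‖u_2‖ = 2.1213, so q_2 = (0.7071, 0.0000, -0.7071).
Qᵀb = (-3.6015, -2.1213).
Back-substitute: x_2 = -2.1213/2.1213 = -1.0000.
x_1 = (-3.6015 + 2.9155·(-1.0000))/5.8310 = -1.1176.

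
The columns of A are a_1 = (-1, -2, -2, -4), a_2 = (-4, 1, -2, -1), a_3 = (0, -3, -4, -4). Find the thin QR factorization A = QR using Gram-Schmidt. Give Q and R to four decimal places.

q_1 = a_1/‖a_1‖ = (-1, -2, -2, -4)/5.0000 = (-0.2000, -0.4000, -0.4000, -0.8000).
r_{12} = q_1·a_2 = 2.0000.
u_2 = a_2 − 2.0000·q_1 = (-3.6000, 1.8000, -1.2000, 0.6000).
‖u_2‖ = 4.2426, so q_2 = (-0.8485, 0.4243, -0.2828, 0.1414).
r_{13} = q_1·a_3 = 6.0000; r_{23} = q_2·a_3 = -0.7071.
u_3 = a_3 − 6.0000·q_1 + 0.7071·q_2 = (0.6000, -0.3000, -1.8000, 0.9000).
‖u_3‖ = 2.1213, so q_3 = (0.2828, -0.1414, -0.8485, 0.4243).

Q = [[-0.2000, -0.8485, 0.2828], [-0.4000, 0.4243, -0.1414], [-0.4000, -0.2828, -0.8485], [-0.8000, 0.1414, 0.4243]], R = [[5.0000, 2.0000, 6.0000], [0.0000, 4.2426, -0.7071], [0.0000, 0.0000, 2.1213]]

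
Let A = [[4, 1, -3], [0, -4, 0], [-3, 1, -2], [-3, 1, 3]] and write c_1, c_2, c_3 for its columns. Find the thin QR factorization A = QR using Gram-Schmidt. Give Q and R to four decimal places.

e_1 = c_1/‖c_1‖ = (4, 0, -3, -3)/5.8310 = (0.6860, 0.0000, -0.5145, -0.5145).
r_{12} = e_1·c_2 = -0.3430.
u_2 = c_2 + 0.3430·e_1 = (1.2353, -4.0000, 0.8235, 0.8235).
‖u_2‖ = 4.3454, so e_2 = (0.2843, -0.9205, 0.1895, 0.1895).
r_{13} = e_1·c_3 = -2.5725; r_{23} = e_2·c_3 = -0.6633.
u_3 = c_3 + 2.5725·e_1 + 0.6633·e_2 = (-1.0467, -0.6106, -3.1978, 1.8022).
‖u_3‖ = 3.8655, so e_3 = (-0.2708, -0.1580, -0.8273, 0.4662).

Q = [[0.6860, 0.2843, -0.2708], [0.0000, -0.9205, -0.1580], [-0.5145, 0.1895, -0.8273], [-0.5145, 0.1895, 0.4662]], R = [[5.8310, -0.3430, -2.5725], [0.0000, 4.3454, -0.6633], [0.0000, 0.0000, 3.8655]]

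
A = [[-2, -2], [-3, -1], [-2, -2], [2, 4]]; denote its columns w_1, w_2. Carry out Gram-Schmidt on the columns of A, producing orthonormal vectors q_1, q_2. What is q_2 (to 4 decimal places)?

q_2 = (-0.0682, 0.6134, -0.0682, 0.7838)

w_1 = (-2, -3, -2, 2); ‖w_1‖ = 4.5826, so q_1 = (-0.4364, -0.6547, -0.4364, 0.4364).
q_1·w_2 = (-0.4364)·(-2) + (-0.6547)·(-1) + (-0.4364)·(-2) + 0.4364·4 = 4.1461.
u_2 = w_2 − 4.1461·q_1 = (-0.1905, 1.7143, -0.1905, 2.1905).
‖u_2‖ = 2.7946, so q_2 = (-0.0682, 0.6134, -0.0682, 0.7838).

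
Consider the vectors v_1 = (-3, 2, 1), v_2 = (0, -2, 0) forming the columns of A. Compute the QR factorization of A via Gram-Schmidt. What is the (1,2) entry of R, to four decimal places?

v_1 = (-3, 2, 1); ‖v_1‖ = 3.7417, so q_1 = (-0.8018, 0.5345, 0.2673).
r_{12} = q_1·v_2 = -1.0690.

r_{12} = -1.0690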